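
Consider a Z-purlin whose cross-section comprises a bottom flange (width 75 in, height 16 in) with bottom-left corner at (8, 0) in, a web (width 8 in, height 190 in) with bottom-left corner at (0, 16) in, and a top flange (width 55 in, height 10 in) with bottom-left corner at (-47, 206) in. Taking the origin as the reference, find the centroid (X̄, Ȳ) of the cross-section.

bottom flange: A = 75 × 16 = 1200.00, centroid at (45.50, 8.00).
web: A = 8 × 190 = 1520.00, centroid at (4.00, 111.00).
top flange: A = 55 × 10 = 550.00, centroid at (-19.50, 211.00).
ΣA = 3270.00 in², ΣAX̄ = 49955.00 in³, ΣAȲ = 294370.00 in³.
X̄ = 49955.00/3270.00 = 15.28 in; Ȳ = 294370.00/3270.00 = 90.02 in.

X̄ = 15.28 in, Ȳ = 90.02 in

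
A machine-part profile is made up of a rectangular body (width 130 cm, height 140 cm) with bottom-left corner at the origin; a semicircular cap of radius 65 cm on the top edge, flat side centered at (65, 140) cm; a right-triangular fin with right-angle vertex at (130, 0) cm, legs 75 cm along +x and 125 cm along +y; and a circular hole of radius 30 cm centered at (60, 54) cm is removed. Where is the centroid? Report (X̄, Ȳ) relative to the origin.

Part | A | x̄ᵢ | ȳᵢ | A·x̄ᵢ | A·ȳᵢ
rectangular body | 18200.00 | 65.00 | 70.00 | 1183000.00 | 1274000.00
semicircular top | 6636.61 | 65.00 | 167.59 | 431379.94 | 1112209.36
triangular fin | 4687.50 | 155.00 | 41.67 | 726562.50 | 195312.50
hole | -2827.43 | 60.00 | 54.00 | -169646.00 | -152681.40
Σ | 26696.68 |  |  | 2171296.44 | 2428840.46
X̄ = 2171296.44 / 26696.68 = 81.33 cm
Ȳ = 2428840.46 / 26696.68 = 90.98 cm

X̄ = 81.33 cm, Ȳ = 90.98 cm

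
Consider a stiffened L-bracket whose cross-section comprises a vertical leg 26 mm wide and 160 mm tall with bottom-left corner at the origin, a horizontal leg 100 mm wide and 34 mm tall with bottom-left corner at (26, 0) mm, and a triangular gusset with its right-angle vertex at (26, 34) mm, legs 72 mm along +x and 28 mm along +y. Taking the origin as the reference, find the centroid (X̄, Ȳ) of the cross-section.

X̄ = 42.35 mm, Ȳ = 50.69 mm

Part | A | x̄ᵢ | ȳᵢ | A·x̄ᵢ | A·ȳᵢ
vertical leg | 4160.00 | 13.00 | 80.00 | 54080.00 | 332800.00
horizontal leg | 3400.00 | 76.00 | 17.00 | 258400.00 | 57800.00
gusset | 1008.00 | 50.00 | 43.33 | 50400.00 | 43680.00
Σ | 8568.00 |  |  | 362880.00 | 434280.00
X̄ = 362880.00 / 8568.00 = 42.35 mm
Ȳ = 434280.00 / 8568.00 = 50.69 mm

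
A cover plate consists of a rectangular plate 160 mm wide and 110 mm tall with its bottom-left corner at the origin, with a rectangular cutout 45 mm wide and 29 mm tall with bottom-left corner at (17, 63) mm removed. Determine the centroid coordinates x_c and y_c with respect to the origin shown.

plate: A = 160 × 110 = 17600.00, centroid at (80.00, 55.00).
hole: A = −(45 × 29) = -1305.00, centroid at (39.50, 77.50).
ΣA = 16295.00 mm², ΣAx_c = 1356452.50 mm³, ΣAy_c = 866862.50 mm³.
x_c = 1356452.50/16295.00 = 83.24 mm; y_c = 866862.50/16295.00 = 53.20 mm.

x_c = 83.24 mm, y_c = 53.20 mm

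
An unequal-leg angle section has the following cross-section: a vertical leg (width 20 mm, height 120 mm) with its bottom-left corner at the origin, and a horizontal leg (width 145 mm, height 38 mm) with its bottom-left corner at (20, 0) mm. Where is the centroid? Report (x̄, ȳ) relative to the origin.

Part | A | x̄ᵢ | ȳᵢ | A·x̄ᵢ | A·ȳᵢ
vertical leg | 2400.00 | 10.00 | 60.00 | 24000.00 | 144000.00
horizontal leg | 5510.00 | 92.50 | 19.00 | 509675.00 | 104690.00
Σ | 7910.00 |  |  | 533675.00 | 248690.00
x̄ = 533675.00 / 7910.00 = 67.47 mm
ȳ = 248690.00 / 7910.00 = 31.44 mm

x̄ = 67.47 mm, ȳ = 31.44 mm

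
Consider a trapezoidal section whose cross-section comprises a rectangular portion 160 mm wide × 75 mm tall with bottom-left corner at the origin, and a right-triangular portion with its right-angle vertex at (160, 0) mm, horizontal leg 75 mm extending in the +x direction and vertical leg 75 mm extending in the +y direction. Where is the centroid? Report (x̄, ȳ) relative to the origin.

rectangular portion: A = 160 × 75 = 12000.00, centroid at (80.00, 37.50).
triangular portion: A = ½·75·75 = 2812.50, centroid at (185.00, 25.00).
ΣA = 14812.50 mm², ΣAx̄ = 1480312.50 mm³, ΣAȳ = 520312.50 mm³.
x̄ = 1480312.50/14812.50 = 99.94 mm; ȳ = 520312.50/14812.50 = 35.13 mm.

x̄ = 99.94 mm, ȳ = 35.13 mm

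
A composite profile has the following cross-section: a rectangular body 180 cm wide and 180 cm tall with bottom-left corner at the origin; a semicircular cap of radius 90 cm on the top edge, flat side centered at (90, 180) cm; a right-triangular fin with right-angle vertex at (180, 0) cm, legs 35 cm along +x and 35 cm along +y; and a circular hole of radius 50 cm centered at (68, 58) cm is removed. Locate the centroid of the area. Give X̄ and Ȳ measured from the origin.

Part | A | x̄ᵢ | ȳᵢ | A·x̄ᵢ | A·ȳᵢ
rectangular body | 32400.00 | 90.00 | 90.00 | 2916000.00 | 2916000.00
semicircular top | 12723.45 | 90.00 | 218.20 | 1145110.52 | 2776221.04
triangular fin | 612.50 | 191.67 | 11.67 | 117395.83 | 7145.83
hole | -7853.98 | 68.00 | 58.00 | -534070.75 | -455530.93
Σ | 37881.97 |  |  | 3644435.60 | 5243835.94
X̄ = 3644435.60 / 37881.97 = 96.21 cm
Ȳ = 5243835.94 / 37881.97 = 138.43 cm

X̄ = 96.21 cm, Ȳ = 138.43 cm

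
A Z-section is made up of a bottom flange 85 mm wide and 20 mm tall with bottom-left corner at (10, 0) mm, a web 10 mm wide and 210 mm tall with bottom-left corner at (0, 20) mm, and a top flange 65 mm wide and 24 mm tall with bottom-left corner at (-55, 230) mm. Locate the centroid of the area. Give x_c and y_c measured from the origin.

x_c = 12.06 mm, y_c = 122.58 mm

bottom flange: A = 85 × 20 = 1700.00, centroid at (52.50, 10.00).
web: A = 10 × 210 = 2100.00, centroid at (5.00, 125.00).
top flange: A = 65 × 24 = 1560.00, centroid at (-22.50, 242.00).
ΣA = 5360.00 mm²
ΣAx_c = (1700.00)(52.50) + (2100.00)(5.00) + (1560.00)(-22.50) = 64650.00 mm³
ΣAy_c = (1700.00)(10.00) + (2100.00)(125.00) + (1560.00)(242.00) = 657020.00 mm³
x_c = 64650.00 / 5360.00 = 12.06 mm
y_c = 657020.00 / 5360.00 = 122.58 mm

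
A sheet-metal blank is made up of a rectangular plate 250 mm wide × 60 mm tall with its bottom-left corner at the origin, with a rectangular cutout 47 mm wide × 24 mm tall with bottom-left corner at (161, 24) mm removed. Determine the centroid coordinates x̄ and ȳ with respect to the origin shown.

Part | A | x̄ᵢ | ȳᵢ | A·x̄ᵢ | A·ȳᵢ
plate | 15000.00 | 125.00 | 30.00 | 1875000.00 | 450000.00
hole | -1128.00 | 184.50 | 36.00 | -208116.00 | -40608.00
Σ | 13872.00 |  |  | 1666884.00 | 409392.00
x̄ = 1666884.00 / 13872.00 = 120.16 mm
ȳ = 409392.00 / 13872.00 = 29.51 mm

x̄ = 120.16 mm, ȳ = 29.51 mm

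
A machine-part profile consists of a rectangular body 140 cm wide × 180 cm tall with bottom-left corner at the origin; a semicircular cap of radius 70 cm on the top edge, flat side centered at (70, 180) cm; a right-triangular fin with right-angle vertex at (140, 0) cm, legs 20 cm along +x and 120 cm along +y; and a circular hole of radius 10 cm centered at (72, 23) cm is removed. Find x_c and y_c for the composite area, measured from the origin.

rectangular body: A = 140 × 180 = 25200.00, centroid at (70.00, 90.00).
semicircular top: A = ½π·70² = 7696.90, centroid at (70.00, 209.71).
triangular fin: A = ½·20·120 = 1200.00, centroid at (146.67, 40.00).
hole: A = −π·10² = -314.16, centroid at (72.00, 23.00).
ΣA = 33782.74 cm²
ΣAx_c = (25200.00)(70.00) + (7696.90)(70.00) + (1200.00)(146.67) + (-314.16)(72.00) = 2456163.67 cm³
ΣAy_c = (25200.00)(90.00) + (7696.90)(209.71) + (1200.00)(40.00) + (-314.16)(23.00) = 3922883.36 cm³
x_c = 2456163.67 / 33782.74 = 72.70 cm
y_c = 3922883.36 / 33782.74 = 116.12 cm

x_c = 72.70 cm, y_c = 116.12 cm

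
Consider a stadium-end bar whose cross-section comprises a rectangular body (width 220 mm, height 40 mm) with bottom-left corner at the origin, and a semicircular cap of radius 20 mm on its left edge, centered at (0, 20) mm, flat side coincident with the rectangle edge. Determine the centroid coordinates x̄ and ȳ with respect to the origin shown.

x̄ = 102.10 mm, ȳ = 20.00 mm

rectangular body: A = 220 × 40 = 8800.00, centroid at (110.00, 20.00).
semicircular end: A = ½π·20² = 628.32, centroid at (-8.49, 20.00).
ΣA = 9428.32 mm², ΣAx̄ = 962666.67 mm³, ΣAȳ = 188566.37 mm³.
x̄ = 962666.67/9428.32 = 102.10 mm; ȳ = 188566.37/9428.32 = 20.00 mm.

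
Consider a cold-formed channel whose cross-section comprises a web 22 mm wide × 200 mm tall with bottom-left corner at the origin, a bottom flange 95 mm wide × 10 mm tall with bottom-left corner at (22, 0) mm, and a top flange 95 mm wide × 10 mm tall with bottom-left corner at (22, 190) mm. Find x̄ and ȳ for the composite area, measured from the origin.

Part | A | x̄ᵢ | ȳᵢ | A·x̄ᵢ | A·ȳᵢ
web | 4400.00 | 11.00 | 100.00 | 48400.00 | 440000.00
bottom flange | 950.00 | 69.50 | 5.00 | 66025.00 | 4750.00
top flange | 950.00 | 69.50 | 195.00 | 66025.00 | 185250.00
Σ | 6300.00 |  |  | 180450.00 | 630000.00
x̄ = 180450.00 / 6300.00 = 28.64 mm
ȳ = 630000.00 / 6300.00 = 100.00 mm

x̄ = 28.64 mm, ȳ = 100.00 mm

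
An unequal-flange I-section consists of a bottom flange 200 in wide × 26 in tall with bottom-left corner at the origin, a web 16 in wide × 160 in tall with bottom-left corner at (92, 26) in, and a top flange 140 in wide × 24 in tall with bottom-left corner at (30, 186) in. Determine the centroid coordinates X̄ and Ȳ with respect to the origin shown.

X̄ = 100.00 in, Ȳ = 90.31 in

bottom flange: A = 200 × 26 = 5200.00, centroid at (100.00, 13.00).
web: A = 16 × 160 = 2560.00, centroid at (100.00, 106.00).
top flange: A = 140 × 24 = 3360.00, centroid at (100.00, 198.00).
ΣA = 11120.00 in², ΣAX̄ = 1112000.00 in³, ΣAȲ = 1004240.00 in³.
X̄ = 1112000.00/11120.00 = 100.00 in; Ȳ = 1004240.00/11120.00 = 90.31 in.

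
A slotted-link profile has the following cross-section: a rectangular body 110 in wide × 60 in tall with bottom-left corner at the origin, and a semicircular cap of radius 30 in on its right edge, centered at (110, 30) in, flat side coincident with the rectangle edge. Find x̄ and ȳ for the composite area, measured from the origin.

x̄ = 66.95 in, ȳ = 30.00 in

rectangular body: A = 110 × 60 = 6600.00, centroid at (55.00, 30.00).
semicircular end: A = ½π·30² = 1413.72, centroid at (122.73, 30.00).
ΣA = 8013.72 in²
ΣAx̄ = (6600.00)(55.00) + (1413.72)(122.73) = 536508.84 in³
ΣAȳ = (6600.00)(30.00) + (1413.72)(30.00) = 240411.50 in³
x̄ = 536508.84 / 8013.72 = 66.95 in
ȳ = 240411.50 / 8013.72 = 30.00 in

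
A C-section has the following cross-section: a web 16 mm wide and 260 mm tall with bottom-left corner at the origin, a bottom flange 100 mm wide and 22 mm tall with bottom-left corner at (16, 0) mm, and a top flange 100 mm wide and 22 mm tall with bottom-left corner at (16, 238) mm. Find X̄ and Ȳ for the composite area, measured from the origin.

X̄ = 37.81 mm, Ȳ = 130.00 mm

web: A = 16 × 260 = 4160.00, centroid at (8.00, 130.00).
bottom flange: A = 100 × 22 = 2200.00, centroid at (66.00, 11.00).
top flange: A = 100 × 22 = 2200.00, centroid at (66.00, 249.00).
ΣA = 8560.00 mm², ΣAX̄ = 323680.00 mm³, ΣAȲ = 1112800.00 mm³.
X̄ = 323680.00/8560.00 = 37.81 mm; Ȳ = 1112800.00/8560.00 = 130.00 mm.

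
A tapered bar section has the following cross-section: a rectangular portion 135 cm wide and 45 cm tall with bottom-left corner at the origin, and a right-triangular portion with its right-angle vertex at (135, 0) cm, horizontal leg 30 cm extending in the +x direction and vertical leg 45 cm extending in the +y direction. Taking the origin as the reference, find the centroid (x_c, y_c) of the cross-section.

x_c = 75.25 cm, y_c = 21.75 cm

Part | A | x̄ᵢ | ȳᵢ | A·x̄ᵢ | A·ȳᵢ
rectangular portion | 6075.00 | 67.50 | 22.50 | 410062.50 | 136687.50
triangular portion | 675.00 | 145.00 | 15.00 | 97875.00 | 10125.00
Σ | 6750.00 |  |  | 507937.50 | 146812.50
x_c = 507937.50 / 6750.00 = 75.25 cm
y_c = 146812.50 / 6750.00 = 21.75 cm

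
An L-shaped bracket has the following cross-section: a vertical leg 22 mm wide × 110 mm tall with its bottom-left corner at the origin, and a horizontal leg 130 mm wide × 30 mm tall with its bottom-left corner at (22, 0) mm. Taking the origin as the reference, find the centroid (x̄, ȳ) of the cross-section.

x̄ = 57.90 mm, ȳ = 30.32 mm

Part | A | x̄ᵢ | ȳᵢ | A·x̄ᵢ | A·ȳᵢ
vertical leg | 2420.00 | 11.00 | 55.00 | 26620.00 | 133100.00
horizontal leg | 3900.00 | 87.00 | 15.00 | 339300.00 | 58500.00
Σ | 6320.00 |  |  | 365920.00 | 191600.00
x̄ = 365920.00 / 6320.00 = 57.90 mm
ȳ = 191600.00 / 6320.00 = 30.32 mm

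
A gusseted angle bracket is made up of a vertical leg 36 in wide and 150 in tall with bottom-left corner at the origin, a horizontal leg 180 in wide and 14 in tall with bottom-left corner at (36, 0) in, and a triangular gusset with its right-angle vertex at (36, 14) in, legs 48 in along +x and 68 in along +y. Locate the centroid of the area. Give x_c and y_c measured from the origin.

vertical leg: A = 36 × 150 = 5400.00, centroid at (18.00, 75.00).
horizontal leg: A = 180 × 14 = 2520.00, centroid at (126.00, 7.00).
gusset: A = ½·48·68 = 1632.00, centroid at (52.00, 36.67).
ΣA = 9552.00 in², ΣAx_c = 499584.00 in³, ΣAy_c = 482480.00 in³.
x_c = 499584.00/9552.00 = 52.30 in; y_c = 482480.00/9552.00 = 50.51 in.

x_c = 52.30 in, y_c = 50.51 in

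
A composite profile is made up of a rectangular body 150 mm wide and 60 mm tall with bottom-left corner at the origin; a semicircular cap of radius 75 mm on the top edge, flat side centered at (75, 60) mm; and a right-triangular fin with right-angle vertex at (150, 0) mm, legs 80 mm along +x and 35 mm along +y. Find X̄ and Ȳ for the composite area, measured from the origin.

rectangular body: A = 150 × 60 = 9000.00, centroid at (75.00, 30.00).
semicircular top: A = ½π·75² = 8835.73, centroid at (75.00, 91.83).
triangular fin: A = ½·80·35 = 1400.00, centroid at (176.67, 11.67).
ΣA = 19235.73 mm², ΣAX̄ = 1585013.03 mm³, ΣAȲ = 1097727.09 mm³.
X̄ = 1585013.03/19235.73 = 82.40 mm; Ȳ = 1097727.09/19235.73 = 57.07 mm.

X̄ = 82.40 mm, Ȳ = 57.07 mm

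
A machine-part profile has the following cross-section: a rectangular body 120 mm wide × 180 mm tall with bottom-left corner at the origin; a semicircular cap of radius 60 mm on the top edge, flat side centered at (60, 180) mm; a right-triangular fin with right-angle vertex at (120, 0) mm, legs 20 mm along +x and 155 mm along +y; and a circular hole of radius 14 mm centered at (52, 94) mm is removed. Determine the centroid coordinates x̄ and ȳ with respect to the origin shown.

x̄ = 63.84 mm, ȳ = 110.97 mm

rectangular body: A = 120 × 180 = 21600.00, centroid at (60.00, 90.00).
semicircular top: A = ½π·60² = 5654.87, centroid at (60.00, 205.46).
triangular fin: A = ½·20·155 = 1550.00, centroid at (126.67, 51.67).
hole: A = −π·14² = -615.75, centroid at (52.00, 94.00).
ΣA = 28189.11 mm²
ΣAx̄ = (21600.00)(60.00) + (5654.87)(60.00) + (1550.00)(126.67) + (-615.75)(52.00) = 1799606.23 mm³
ΣAȳ = (21600.00)(90.00) + (5654.87)(205.46) + (1550.00)(51.67) + (-615.75)(94.00) = 3128078.65 mm³
x̄ = 1799606.23 / 28189.11 = 63.84 mm
ȳ = 3128078.65 / 28189.11 = 110.97 mm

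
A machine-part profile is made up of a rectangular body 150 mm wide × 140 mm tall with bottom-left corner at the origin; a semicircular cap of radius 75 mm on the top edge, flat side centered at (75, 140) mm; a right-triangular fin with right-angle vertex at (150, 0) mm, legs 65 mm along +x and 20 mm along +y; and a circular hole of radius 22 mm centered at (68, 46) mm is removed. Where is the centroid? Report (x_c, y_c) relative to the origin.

rectangular body: A = 150 × 140 = 21000.00, centroid at (75.00, 70.00).
semicircular top: A = ½π·75² = 8835.73, centroid at (75.00, 171.83).
triangular fin: A = ½·65·20 = 650.00, centroid at (171.67, 6.67).
hole: A = −π·22² = -1520.53, centroid at (68.00, 46.00).
ΣA = 28965.20 mm²
ΣAx_c = (21000.00)(75.00) + (8835.73)(75.00) + (650.00)(171.67) + (-1520.53)(68.00) = 2245866.94 mm³
ΣAy_c = (21000.00)(70.00) + (8835.73)(171.83) + (650.00)(6.67) + (-1520.53)(46.00) = 2922641.02 mm³
x_c = 2245866.94 / 28965.20 = 77.54 mm
y_c = 2922641.02 / 28965.20 = 100.90 mm

x_c = 77.54 mm, y_c = 100.90 mm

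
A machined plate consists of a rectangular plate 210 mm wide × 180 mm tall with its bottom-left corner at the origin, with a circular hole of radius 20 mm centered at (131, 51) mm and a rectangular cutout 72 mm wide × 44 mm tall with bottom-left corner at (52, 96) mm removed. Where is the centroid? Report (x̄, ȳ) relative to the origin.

plate: A = 210 × 180 = 37800.00, centroid at (105.00, 90.00).
hole 1: A = −π·20² = -1256.64, centroid at (131.00, 51.00).
hole 2: A = −(72 × 44) = -3168.00, centroid at (88.00, 118.00).
ΣA = 33375.36 mm², ΣAx̄ = 3525596.54 mm³, ΣAȳ = 2964087.51 mm³.
x̄ = 3525596.54/33375.36 = 105.63 mm; ȳ = 2964087.51/33375.36 = 88.81 mm.

x̄ = 105.63 mm, ȳ = 88.81 mm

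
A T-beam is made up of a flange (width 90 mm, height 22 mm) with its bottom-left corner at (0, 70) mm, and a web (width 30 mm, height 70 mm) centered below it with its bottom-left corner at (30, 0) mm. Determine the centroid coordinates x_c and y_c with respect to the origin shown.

x_c = 45.00 mm, y_c = 57.32 mm

web: A = 30 × 70 = 2100.00, centroid at (45.00, 35.00).
flange: A = 90 × 22 = 1980.00, centroid at (45.00, 81.00).
ΣA = 4080.00 mm², ΣAx_c = 183600.00 mm³, ΣAy_c = 233880.00 mm³.
x_c = 183600.00/4080.00 = 45.00 mm; y_c = 233880.00/4080.00 = 57.32 mm.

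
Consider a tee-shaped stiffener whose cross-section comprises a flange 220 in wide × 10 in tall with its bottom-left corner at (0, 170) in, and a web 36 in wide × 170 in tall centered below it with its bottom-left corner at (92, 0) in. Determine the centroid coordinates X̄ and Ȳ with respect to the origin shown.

web: A = 36 × 170 = 6120.00, centroid at (110.00, 85.00).
flange: A = 220 × 10 = 2200.00, centroid at (110.00, 175.00).
ΣA = 8320.00 in², ΣAX̄ = 915200.00 in³, ΣAȲ = 905200.00 in³.
X̄ = 915200.00/8320.00 = 110.00 in; Ȳ = 905200.00/8320.00 = 108.80 in.

X̄ = 110.00 in, Ȳ = 108.80 in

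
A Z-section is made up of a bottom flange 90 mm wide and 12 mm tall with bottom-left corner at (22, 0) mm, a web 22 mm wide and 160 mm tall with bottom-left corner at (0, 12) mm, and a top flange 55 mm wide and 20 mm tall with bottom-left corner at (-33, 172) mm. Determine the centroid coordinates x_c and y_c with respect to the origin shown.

x_c = 18.43 mm, y_c = 93.07 mm

Part | A | x̄ᵢ | ȳᵢ | A·x̄ᵢ | A·ȳᵢ
bottom flange | 1080.00 | 67.00 | 6.00 | 72360.00 | 6480.00
web | 3520.00 | 11.00 | 92.00 | 38720.00 | 323840.00
top flange | 1100.00 | -5.50 | 182.00 | -6050.00 | 200200.00
Σ | 5700.00 |  |  | 105030.00 | 530520.00
x_c = 105030.00 / 5700.00 = 18.43 mm
y_c = 530520.00 / 5700.00 = 93.07 mm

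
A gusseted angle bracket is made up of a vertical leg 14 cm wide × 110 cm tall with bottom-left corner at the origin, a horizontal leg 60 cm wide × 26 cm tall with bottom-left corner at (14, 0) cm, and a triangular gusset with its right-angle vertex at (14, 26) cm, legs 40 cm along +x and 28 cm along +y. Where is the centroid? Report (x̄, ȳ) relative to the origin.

x̄ = 25.88 cm, ȳ = 34.09 cm

Part | A | x̄ᵢ | ȳᵢ | A·x̄ᵢ | A·ȳᵢ
vertical leg | 1540.00 | 7.00 | 55.00 | 10780.00 | 84700.00
horizontal leg | 1560.00 | 44.00 | 13.00 | 68640.00 | 20280.00
gusset | 560.00 | 27.33 | 35.33 | 15306.67 | 19786.67
Σ | 3660.00 |  |  | 94726.67 | 124766.67
x̄ = 94726.67 / 3660.00 = 25.88 cm
ȳ = 124766.67 / 3660.00 = 34.09 cm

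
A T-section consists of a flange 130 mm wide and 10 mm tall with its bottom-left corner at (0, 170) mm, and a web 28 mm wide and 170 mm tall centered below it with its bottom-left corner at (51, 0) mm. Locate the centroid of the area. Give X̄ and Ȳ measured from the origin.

X̄ = 65.00 mm, Ȳ = 104.31 mm

web: A = 28 × 170 = 4760.00, centroid at (65.00, 85.00).
flange: A = 130 × 10 = 1300.00, centroid at (65.00, 175.00).
ΣA = 6060.00 mm², ΣAX̄ = 393900.00 mm³, ΣAȲ = 632100.00 mm³.
X̄ = 393900.00/6060.00 = 65.00 mm; Ȳ = 632100.00/6060.00 = 104.31 mm.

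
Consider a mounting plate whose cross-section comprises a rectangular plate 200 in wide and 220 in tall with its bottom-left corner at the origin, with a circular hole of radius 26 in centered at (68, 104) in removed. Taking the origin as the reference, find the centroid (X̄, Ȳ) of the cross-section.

plate: A = 200 × 220 = 44000.00, centroid at (100.00, 110.00).
hole: A = −π·26² = -2123.72, centroid at (68.00, 104.00).
ΣA = 41876.28 in², ΣAX̄ = 4255587.27 in³, ΣAȲ = 4619133.47 in³.
X̄ = 4255587.27/41876.28 = 101.62 in; Ȳ = 4619133.47/41876.28 = 110.30 in.

X̄ = 101.62 in, Ȳ = 110.30 in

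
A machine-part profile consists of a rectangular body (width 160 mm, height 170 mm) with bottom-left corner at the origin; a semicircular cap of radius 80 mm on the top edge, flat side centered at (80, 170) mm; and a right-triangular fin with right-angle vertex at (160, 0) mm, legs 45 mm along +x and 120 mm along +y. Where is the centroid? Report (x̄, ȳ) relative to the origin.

x̄ = 86.42 mm, ȳ = 111.89 mm

rectangular body: A = 160 × 170 = 27200.00, centroid at (80.00, 85.00).
semicircular top: A = ½π·80² = 10053.10, centroid at (80.00, 203.95).
triangular fin: A = ½·45·120 = 2700.00, centroid at (175.00, 40.00).
ΣA = 39953.10 mm², ΣAx̄ = 3452747.72 mm³, ΣAȳ = 4470359.74 mm³.
x̄ = 3452747.72/39953.10 = 86.42 mm; ȳ = 4470359.74/39953.10 = 111.89 mm.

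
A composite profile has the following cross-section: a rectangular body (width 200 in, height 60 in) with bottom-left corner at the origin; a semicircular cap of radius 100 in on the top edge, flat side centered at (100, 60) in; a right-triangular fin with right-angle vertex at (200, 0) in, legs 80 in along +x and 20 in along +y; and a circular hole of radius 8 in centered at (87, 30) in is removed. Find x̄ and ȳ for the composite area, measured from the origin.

rectangular body: A = 200 × 60 = 12000.00, centroid at (100.00, 30.00).
semicircular top: A = ½π·100² = 15707.96, centroid at (100.00, 102.44).
triangular fin: A = ½·80·20 = 800.00, centroid at (226.67, 6.67).
hole: A = −π·8² = -201.06, centroid at (87.00, 30.00).
ΣA = 28306.90 in², ΣAx̄ = 2934637.27 in³, ΣAȳ = 1968445.94 in³.
x̄ = 2934637.27/28306.90 = 103.67 in; ȳ = 1968445.94/28306.90 = 69.54 in.

x̄ = 103.67 in, ȳ = 69.54 in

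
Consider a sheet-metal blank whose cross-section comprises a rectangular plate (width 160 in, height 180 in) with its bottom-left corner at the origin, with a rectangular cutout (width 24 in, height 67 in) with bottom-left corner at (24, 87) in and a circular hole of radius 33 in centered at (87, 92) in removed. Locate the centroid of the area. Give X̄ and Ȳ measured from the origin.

X̄ = 81.97 in, Ȳ = 87.65 in

plate: A = 160 × 180 = 28800.00, centroid at (80.00, 90.00).
hole 1: A = −(24 × 67) = -1608.00, centroid at (36.00, 120.50).
hole 2: A = −π·33² = -3421.19, centroid at (87.00, 92.00).
ΣA = 23770.81 in²
ΣAX̄ = (28800.00)(80.00) + (-1608.00)(36.00) + (-3421.19)(87.00) = 1948468.09 in³
ΣAȲ = (28800.00)(90.00) + (-1608.00)(120.50) + (-3421.19)(92.00) = 2083486.12 in³
X̄ = 1948468.09 / 23770.81 = 81.97 in
Ȳ = 2083486.12 / 23770.81 = 87.65 in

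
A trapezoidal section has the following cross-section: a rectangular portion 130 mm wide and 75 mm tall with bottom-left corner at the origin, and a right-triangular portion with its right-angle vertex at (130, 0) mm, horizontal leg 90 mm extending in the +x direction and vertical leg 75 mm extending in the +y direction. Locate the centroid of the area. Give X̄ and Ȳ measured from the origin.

X̄ = 89.43 mm, Ȳ = 34.29 mm

Part | A | x̄ᵢ | ȳᵢ | A·x̄ᵢ | A·ȳᵢ
rectangular portion | 9750.00 | 65.00 | 37.50 | 633750.00 | 365625.00
triangular portion | 3375.00 | 160.00 | 25.00 | 540000.00 | 84375.00
Σ | 13125.00 |  |  | 1173750.00 | 450000.00
X̄ = 1173750.00 / 13125.00 = 89.43 mm
Ȳ = 450000.00 / 13125.00 = 34.29 mm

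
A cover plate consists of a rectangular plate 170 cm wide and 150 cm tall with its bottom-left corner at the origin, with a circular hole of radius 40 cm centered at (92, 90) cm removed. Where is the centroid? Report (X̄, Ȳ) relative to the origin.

Part | A | x̄ᵢ | ȳᵢ | A·x̄ᵢ | A·ȳᵢ
plate | 25500.00 | 85.00 | 75.00 | 2167500.00 | 1912500.00
hole | -5026.55 | 92.00 | 90.00 | -462442.44 | -452389.34
Σ | 20473.45 |  |  | 1705057.56 | 1460110.66
X̄ = 1705057.56 / 20473.45 = 83.28 cm
Ȳ = 1460110.66 / 20473.45 = 71.32 cm

X̄ = 83.28 cm, Ȳ = 71.32 cm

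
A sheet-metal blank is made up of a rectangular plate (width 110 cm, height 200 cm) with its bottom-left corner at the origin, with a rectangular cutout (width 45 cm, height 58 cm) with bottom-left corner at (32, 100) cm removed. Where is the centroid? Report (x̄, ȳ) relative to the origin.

plate: A = 110 × 200 = 22000.00, centroid at (55.00, 100.00).
hole: A = −(45 × 58) = -2610.00, centroid at (54.50, 129.00).
ΣA = 19390.00 cm²
ΣAx̄ = (22000.00)(55.00) + (-2610.00)(54.50) = 1067755.00 cm³
ΣAȳ = (22000.00)(100.00) + (-2610.00)(129.00) = 1863310.00 cm³
x̄ = 1067755.00 / 19390.00 = 55.07 cm
ȳ = 1863310.00 / 19390.00 = 96.10 cm

x̄ = 55.07 cm, ȳ = 96.10 cm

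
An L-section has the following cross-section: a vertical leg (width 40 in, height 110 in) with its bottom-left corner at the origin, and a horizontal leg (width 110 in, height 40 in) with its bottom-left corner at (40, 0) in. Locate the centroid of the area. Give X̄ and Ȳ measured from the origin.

Part | A | x̄ᵢ | ȳᵢ | A·x̄ᵢ | A·ȳᵢ
vertical leg | 4400.00 | 20.00 | 55.00 | 88000.00 | 242000.00
horizontal leg | 4400.00 | 95.00 | 20.00 | 418000.00 | 88000.00
Σ | 8800.00 |  |  | 506000.00 | 330000.00
X̄ = 506000.00 / 8800.00 = 57.50 in
Ȳ = 330000.00 / 8800.00 = 37.50 in

X̄ = 57.50 in, Ȳ = 37.50 in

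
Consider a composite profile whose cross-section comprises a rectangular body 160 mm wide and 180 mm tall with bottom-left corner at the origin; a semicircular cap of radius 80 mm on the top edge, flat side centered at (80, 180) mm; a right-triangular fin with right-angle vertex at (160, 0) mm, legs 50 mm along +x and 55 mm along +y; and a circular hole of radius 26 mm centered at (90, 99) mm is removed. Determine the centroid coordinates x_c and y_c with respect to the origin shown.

rectangular body: A = 160 × 180 = 28800.00, centroid at (80.00, 90.00).
semicircular top: A = ½π·80² = 10053.10, centroid at (80.00, 213.95).
triangular fin: A = ½·50·55 = 1375.00, centroid at (176.67, 18.33).
hole: A = −π·26² = -2123.72, centroid at (90.00, 99.00).
ΣA = 38104.38 mm², ΣAx_c = 3160029.89 mm³, ΣAy_c = 4557851.09 mm³.
x_c = 3160029.89/38104.38 = 82.93 mm; y_c = 4557851.09/38104.38 = 119.61 mm.

x_c = 82.93 mm, y_c = 119.61 mm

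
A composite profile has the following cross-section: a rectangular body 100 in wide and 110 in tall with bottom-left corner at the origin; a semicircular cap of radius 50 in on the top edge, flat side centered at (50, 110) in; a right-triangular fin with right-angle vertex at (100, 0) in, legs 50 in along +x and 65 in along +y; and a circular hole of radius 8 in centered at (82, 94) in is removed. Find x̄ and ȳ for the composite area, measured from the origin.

rectangular body: A = 100 × 110 = 11000.00, centroid at (50.00, 55.00).
semicircular top: A = ½π·50² = 3926.99, centroid at (50.00, 131.22).
triangular fin: A = ½·50·65 = 1625.00, centroid at (116.67, 21.67).
hole: A = −π·8² = -201.06, centroid at (82.00, 94.00).
ΣA = 16350.93 in², ΣAx̄ = 919445.80 in³, ΣAȳ = 1136610.84 in³.
x̄ = 919445.80/16350.93 = 56.23 in; ȳ = 1136610.84/16350.93 = 69.51 in.

x̄ = 56.23 in, ȳ = 69.51 in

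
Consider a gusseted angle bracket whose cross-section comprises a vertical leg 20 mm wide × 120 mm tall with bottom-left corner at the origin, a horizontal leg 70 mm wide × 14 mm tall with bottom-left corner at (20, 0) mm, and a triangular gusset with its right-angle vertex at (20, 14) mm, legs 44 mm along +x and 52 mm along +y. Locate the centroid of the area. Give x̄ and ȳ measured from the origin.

x̄ = 25.99 mm, ȳ = 41.27 mm

Part | A | x̄ᵢ | ȳᵢ | A·x̄ᵢ | A·ȳᵢ
vertical leg | 2400.00 | 10.00 | 60.00 | 24000.00 | 144000.00
horizontal leg | 980.00 | 55.00 | 7.00 | 53900.00 | 6860.00
gusset | 1144.00 | 34.67 | 31.33 | 39658.67 | 35845.33
Σ | 4524.00 |  |  | 117558.67 | 186705.33
x̄ = 117558.67 / 4524.00 = 25.99 mm
ȳ = 186705.33 / 4524.00 = 41.27 mm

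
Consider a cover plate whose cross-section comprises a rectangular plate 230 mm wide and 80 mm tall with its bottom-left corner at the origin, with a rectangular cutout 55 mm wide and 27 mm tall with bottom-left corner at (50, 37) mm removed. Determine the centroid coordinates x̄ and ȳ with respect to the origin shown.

x̄ = 118.29 mm, ȳ = 39.08 mm

plate: A = 230 × 80 = 18400.00, centroid at (115.00, 40.00).
hole: A = −(55 × 27) = -1485.00, centroid at (77.50, 50.50).
ΣA = 16915.00 mm²
ΣAx̄ = (18400.00)(115.00) + (-1485.00)(77.50) = 2000912.50 mm³
ΣAȳ = (18400.00)(40.00) + (-1485.00)(50.50) = 661007.50 mm³
x̄ = 2000912.50 / 16915.00 = 118.29 mm
ȳ = 661007.50 / 16915.00 = 39.08 mm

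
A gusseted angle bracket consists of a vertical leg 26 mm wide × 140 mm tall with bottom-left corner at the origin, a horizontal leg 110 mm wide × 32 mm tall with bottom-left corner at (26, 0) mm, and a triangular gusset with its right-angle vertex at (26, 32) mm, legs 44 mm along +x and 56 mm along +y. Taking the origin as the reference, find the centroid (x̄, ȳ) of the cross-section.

Part | A | x̄ᵢ | ȳᵢ | A·x̄ᵢ | A·ȳᵢ
vertical leg | 3640.00 | 13.00 | 70.00 | 47320.00 | 254800.00
horizontal leg | 3520.00 | 81.00 | 16.00 | 285120.00 | 56320.00
gusset | 1232.00 | 40.67 | 50.67 | 50101.33 | 62421.33
Σ | 8392.00 |  |  | 382541.33 | 373541.33
x̄ = 382541.33 / 8392.00 = 45.58 mm
ȳ = 373541.33 / 8392.00 = 44.51 mm

x̄ = 45.58 mm, ȳ = 44.51 mm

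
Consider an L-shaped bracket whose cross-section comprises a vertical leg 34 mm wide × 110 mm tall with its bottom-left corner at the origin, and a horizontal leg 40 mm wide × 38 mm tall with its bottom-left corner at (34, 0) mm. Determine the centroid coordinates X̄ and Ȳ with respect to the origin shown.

vertical leg: A = 34 × 110 = 3740.00, centroid at (17.00, 55.00).
horizontal leg: A = 40 × 38 = 1520.00, centroid at (54.00, 19.00).
ΣA = 5260.00 mm²
ΣAX̄ = (3740.00)(17.00) + (1520.00)(54.00) = 145660.00 mm³
ΣAȲ = (3740.00)(55.00) + (1520.00)(19.00) = 234580.00 mm³
X̄ = 145660.00 / 5260.00 = 27.69 mm
Ȳ = 234580.00 / 5260.00 = 44.60 mm

X̄ = 27.69 mm, Ȳ = 44.60 mm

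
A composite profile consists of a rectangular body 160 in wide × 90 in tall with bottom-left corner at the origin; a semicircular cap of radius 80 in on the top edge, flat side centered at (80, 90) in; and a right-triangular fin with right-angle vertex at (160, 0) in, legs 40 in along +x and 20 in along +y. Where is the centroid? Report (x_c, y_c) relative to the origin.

x_c = 81.50 in, y_c = 76.32 in

Part | A | x̄ᵢ | ȳᵢ | A·x̄ᵢ | A·ȳᵢ
rectangular body | 14400.00 | 80.00 | 45.00 | 1152000.00 | 648000.00
semicircular top | 10053.10 | 80.00 | 123.95 | 804247.72 | 1246112.02
triangular fin | 400.00 | 173.33 | 6.67 | 69333.33 | 2666.67
Σ | 24853.10 |  |  | 2025581.05 | 1896778.68
x_c = 2025581.05 / 24853.10 = 81.50 in
y_c = 1896778.68 / 24853.10 = 76.32 in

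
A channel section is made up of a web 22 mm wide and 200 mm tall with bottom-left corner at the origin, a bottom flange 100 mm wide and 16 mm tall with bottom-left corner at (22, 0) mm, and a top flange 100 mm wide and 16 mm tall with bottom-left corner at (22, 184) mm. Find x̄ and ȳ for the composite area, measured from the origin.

x̄ = 36.68 mm, ȳ = 100.00 mm

web: A = 22 × 200 = 4400.00, centroid at (11.00, 100.00).
bottom flange: A = 100 × 16 = 1600.00, centroid at (72.00, 8.00).
top flange: A = 100 × 16 = 1600.00, centroid at (72.00, 192.00).
ΣA = 7600.00 mm², ΣAx̄ = 278800.00 mm³, ΣAȳ = 760000.00 mm³.
x̄ = 278800.00/7600.00 = 36.68 mm; ȳ = 760000.00/7600.00 = 100.00 mm.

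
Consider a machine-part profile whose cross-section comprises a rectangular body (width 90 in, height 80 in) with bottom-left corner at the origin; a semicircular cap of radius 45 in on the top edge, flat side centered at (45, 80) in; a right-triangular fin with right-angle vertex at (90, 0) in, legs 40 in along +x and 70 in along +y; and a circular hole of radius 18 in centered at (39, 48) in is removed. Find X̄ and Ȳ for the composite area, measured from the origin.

rectangular body: A = 90 × 80 = 7200.00, centroid at (45.00, 40.00).
semicircular top: A = ½π·45² = 3180.86, centroid at (45.00, 99.10).
triangular fin: A = ½·40·70 = 1400.00, centroid at (103.33, 23.33).
hole: A = −π·18² = -1017.88, centroid at (39.00, 48.00).
ΣA = 10762.99 in², ΣAX̄ = 572108.32 in³, ΣAȲ = 587027.62 in³.
X̄ = 572108.32/10762.99 = 53.16 in; Ȳ = 587027.62/10762.99 = 54.54 in.

X̄ = 53.16 in, Ȳ = 54.54 in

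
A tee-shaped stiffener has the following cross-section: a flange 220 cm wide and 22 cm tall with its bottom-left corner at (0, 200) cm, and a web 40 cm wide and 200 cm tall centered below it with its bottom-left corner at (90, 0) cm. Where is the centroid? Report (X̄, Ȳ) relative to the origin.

Part | A | x̄ᵢ | ȳᵢ | A·x̄ᵢ | A·ȳᵢ
web | 8000.00 | 110.00 | 100.00 | 880000.00 | 800000.00
flange | 4840.00 | 110.00 | 211.00 | 532400.00 | 1021240.00
Σ | 12840.00 |  |  | 1412400.00 | 1821240.00
X̄ = 1412400.00 / 12840.00 = 110.00 cm
Ȳ = 1821240.00 / 12840.00 = 141.84 cm

X̄ = 110.00 cm, Ȳ = 141.84 cm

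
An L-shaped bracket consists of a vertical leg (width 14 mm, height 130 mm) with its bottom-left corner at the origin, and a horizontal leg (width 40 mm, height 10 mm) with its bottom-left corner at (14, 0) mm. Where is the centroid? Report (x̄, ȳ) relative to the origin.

x̄ = 11.86 mm, ȳ = 54.19 mm

vertical leg: A = 14 × 130 = 1820.00, centroid at (7.00, 65.00).
horizontal leg: A = 40 × 10 = 400.00, centroid at (34.00, 5.00).
ΣA = 2220.00 mm²
ΣAx̄ = (1820.00)(7.00) + (400.00)(34.00) = 26340.00 mm³
ΣAȳ = (1820.00)(65.00) + (400.00)(5.00) = 120300.00 mm³
x̄ = 26340.00 / 2220.00 = 11.86 mm
ȳ = 120300.00 / 2220.00 = 54.19 mm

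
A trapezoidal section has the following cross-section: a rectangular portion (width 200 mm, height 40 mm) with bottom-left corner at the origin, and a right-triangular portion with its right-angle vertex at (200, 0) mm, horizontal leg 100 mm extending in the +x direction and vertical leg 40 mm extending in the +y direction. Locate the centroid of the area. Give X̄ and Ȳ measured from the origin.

rectangular portion: A = 200 × 40 = 8000.00, centroid at (100.00, 20.00).
triangular portion: A = ½·100·40 = 2000.00, centroid at (233.33, 13.33).
ΣA = 10000.00 mm², ΣAX̄ = 1266666.67 mm³, ΣAȲ = 186666.67 mm³.
X̄ = 1266666.67/10000.00 = 126.67 mm; Ȳ = 186666.67/10000.00 = 18.67 mm.

X̄ = 126.67 mm, Ȳ = 18.67 mm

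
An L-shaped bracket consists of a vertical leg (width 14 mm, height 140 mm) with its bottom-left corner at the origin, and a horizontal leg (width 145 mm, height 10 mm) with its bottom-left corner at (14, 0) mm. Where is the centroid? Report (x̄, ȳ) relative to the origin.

x̄ = 40.80 mm, ȳ = 42.36 mm

vertical leg: A = 14 × 140 = 1960.00, centroid at (7.00, 70.00).
horizontal leg: A = 145 × 10 = 1450.00, centroid at (86.50, 5.00).
ΣA = 3410.00 mm², ΣAx̄ = 139145.00 mm³, ΣAȳ = 144450.00 mm³.
x̄ = 139145.00/3410.00 = 40.80 mm; ȳ = 144450.00/3410.00 = 42.36 mm.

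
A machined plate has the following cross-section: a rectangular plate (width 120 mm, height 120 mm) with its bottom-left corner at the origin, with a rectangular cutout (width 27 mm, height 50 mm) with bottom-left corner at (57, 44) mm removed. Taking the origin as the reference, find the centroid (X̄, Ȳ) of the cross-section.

X̄ = 58.91 mm, Ȳ = 59.07 mm

Part | A | x̄ᵢ | ȳᵢ | A·x̄ᵢ | A·ȳᵢ
plate | 14400.00 | 60.00 | 60.00 | 864000.00 | 864000.00
hole | -1350.00 | 70.50 | 69.00 | -95175.00 | -93150.00
Σ | 13050.00 |  |  | 768825.00 | 770850.00
X̄ = 768825.00 / 13050.00 = 58.91 mm
Ȳ = 770850.00 / 13050.00 = 59.07 mm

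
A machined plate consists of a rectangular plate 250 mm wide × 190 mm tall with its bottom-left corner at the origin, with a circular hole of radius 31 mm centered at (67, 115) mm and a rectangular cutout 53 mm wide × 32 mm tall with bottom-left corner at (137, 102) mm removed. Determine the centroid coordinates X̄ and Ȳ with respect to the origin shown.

X̄ = 127.57 mm, Ȳ = 92.68 mm

plate: A = 250 × 190 = 47500.00, centroid at (125.00, 95.00).
hole 1: A = −π·31² = -3019.07, centroid at (67.00, 115.00).
hole 2: A = −(53 × 32) = -1696.00, centroid at (163.50, 118.00).
ΣA = 42784.93 mm², ΣAX̄ = 5457926.27 mm³, ΣAȲ = 3965178.89 mm³.
X̄ = 5457926.27/42784.93 = 127.57 mm; Ȳ = 3965178.89/42784.93 = 92.68 mm.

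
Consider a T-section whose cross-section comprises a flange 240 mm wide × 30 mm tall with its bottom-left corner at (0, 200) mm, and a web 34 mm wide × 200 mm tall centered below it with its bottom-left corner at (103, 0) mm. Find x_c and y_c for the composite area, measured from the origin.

x_c = 120.00 mm, y_c = 159.14 mm

web: A = 34 × 200 = 6800.00, centroid at (120.00, 100.00).
flange: A = 240 × 30 = 7200.00, centroid at (120.00, 215.00).
ΣA = 14000.00 mm², ΣAx_c = 1680000.00 mm³, ΣAy_c = 2228000.00 mm³.
x_c = 1680000.00/14000.00 = 120.00 mm; y_c = 2228000.00/14000.00 = 159.14 mm.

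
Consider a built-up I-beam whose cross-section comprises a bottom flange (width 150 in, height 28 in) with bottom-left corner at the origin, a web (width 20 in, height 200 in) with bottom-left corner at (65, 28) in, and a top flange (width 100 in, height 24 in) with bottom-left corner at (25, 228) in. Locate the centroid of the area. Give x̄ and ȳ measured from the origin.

bottom flange: A = 150 × 28 = 4200.00, centroid at (75.00, 14.00).
web: A = 20 × 200 = 4000.00, centroid at (75.00, 128.00).
top flange: A = 100 × 24 = 2400.00, centroid at (75.00, 240.00).
ΣA = 10600.00 in²
ΣAx̄ = (4200.00)(75.00) + (4000.00)(75.00) + (2400.00)(75.00) = 795000.00 in³
ΣAȳ = (4200.00)(14.00) + (4000.00)(128.00) + (2400.00)(240.00) = 1146800.00 in³
x̄ = 795000.00 / 10600.00 = 75.00 in
ȳ = 1146800.00 / 10600.00 = 108.19 in

x̄ = 75.00 in, ȳ = 108.19 in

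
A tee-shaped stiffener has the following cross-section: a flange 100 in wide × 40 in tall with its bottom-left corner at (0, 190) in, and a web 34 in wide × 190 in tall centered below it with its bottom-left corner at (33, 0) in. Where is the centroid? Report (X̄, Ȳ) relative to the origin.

X̄ = 50.00 in, Ȳ = 138.98 in

web: A = 34 × 190 = 6460.00, centroid at (50.00, 95.00).
flange: A = 100 × 40 = 4000.00, centroid at (50.00, 210.00).
ΣA = 10460.00 in², ΣAX̄ = 523000.00 in³, ΣAȲ = 1453700.00 in³.
X̄ = 523000.00/10460.00 = 50.00 in; Ȳ = 1453700.00/10460.00 = 138.98 in.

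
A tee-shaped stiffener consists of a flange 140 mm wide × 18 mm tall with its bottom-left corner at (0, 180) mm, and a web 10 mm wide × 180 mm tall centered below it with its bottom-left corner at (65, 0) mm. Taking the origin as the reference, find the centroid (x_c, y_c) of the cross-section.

web: A = 10 × 180 = 1800.00, centroid at (70.00, 90.00).
flange: A = 140 × 18 = 2520.00, centroid at (70.00, 189.00).
ΣA = 4320.00 mm², ΣAx_c = 302400.00 mm³, ΣAy_c = 638280.00 mm³.
x_c = 302400.00/4320.00 = 70.00 mm; y_c = 638280.00/4320.00 = 147.75 mm.

x_c = 70.00 mm, y_c = 147.75 mm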